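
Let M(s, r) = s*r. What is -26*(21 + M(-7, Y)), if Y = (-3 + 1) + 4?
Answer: -182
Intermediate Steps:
Y = 2 (Y = -2 + 4 = 2)
M(s, r) = r*s
-26*(21 + M(-7, Y)) = -26*(21 + 2*(-7)) = -26*(21 - 14) = -26*7 = -182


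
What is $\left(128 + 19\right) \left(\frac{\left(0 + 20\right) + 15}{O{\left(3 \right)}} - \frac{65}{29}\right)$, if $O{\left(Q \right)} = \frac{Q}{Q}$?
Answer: $\frac{139650}{29} \approx 4815.5$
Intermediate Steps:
$O{\left(Q \right)} = 1$
$\left(128 + 19\right) \left(\frac{\left(0 + 20\right) + 15}{O{\left(3 \right)}} - \frac{65}{29}\right) = \left(128 + 19\right) \left(\frac{\left(0 + 20\right) + 15}{1} - \frac{65}{29}\right) = 147 \left(\left(20 + 15\right) 1 - \frac{65}{29}\right) = 147 \left(35 \cdot 1 - \frac{65}{29}\right) = 147 \left(35 - \frac{65}{29}\right) = 147 \cdot \frac{950}{29} = \frac{139650}{29}$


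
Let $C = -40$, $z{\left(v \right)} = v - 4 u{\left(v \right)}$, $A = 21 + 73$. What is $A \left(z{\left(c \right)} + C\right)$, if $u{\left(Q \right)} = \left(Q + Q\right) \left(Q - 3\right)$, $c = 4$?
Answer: $-6392$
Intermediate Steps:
$u{\left(Q \right)} = 2 Q \left(-3 + Q\right)$
$A = 94$
$z{\left(v \right)} = v - 8 v \left(-3 + v\right)$ ($z{\left(v \right)} = v - 4 \cdot 2 v \left(-3 + v\right) = v - 8 v \left(-3 + v\right)$)
$A \left(z{\left(c \right)} + C\right) = 94 \left(4 \left(25 - 32\right) - 40\right) = 94 \left(4 \left(-7\right) - 40\right) = 94 \left(-28 - 40\right) = 94 \left(-68\right) = -6392$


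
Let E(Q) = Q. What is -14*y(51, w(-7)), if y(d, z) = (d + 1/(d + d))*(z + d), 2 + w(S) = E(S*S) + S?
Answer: -3314311/51 ≈ -64987.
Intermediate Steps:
w(S) = -2 + S + S**2 (w(S) = -2 + (S*S + S) = -2 + (S**2 + S) = -2 + (S + S**2) = -2 + S + S**2)
y(d, z) = (d + z)*(d + 1/(2*d)) (y(d, z) = (d + 1/(2*d))*(d + z) = (d + z)*(d + 1/(2*d)))
-14*y(51, w(-7)) = -14*(1/2 + 51**2 + 51*(-2 - 7 + (-7)**2) + (1/2)*(-2 - 7 + (-7)**2)/51) = -14*(1/2 + 2601 + 51*(-2 - 7 + 49) + (1/2)*(-2 - 7 + 49)*(1/51)) = -14*(1/2 + 2601 + 51*40 + (1/2)*40*(1/51)) = -14*(1/2 + 2601 + 2040 + 20/51) = -14*473473/102 = -3314311/51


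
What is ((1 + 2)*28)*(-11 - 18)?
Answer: -2436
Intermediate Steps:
((1 + 2)*28)*(-11 - 18) = (3*28)*(-29) = 84*(-29) = -2436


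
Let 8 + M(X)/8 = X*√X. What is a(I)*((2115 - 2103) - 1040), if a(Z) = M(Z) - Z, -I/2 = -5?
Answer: 76072 - 82240*√10 ≈ -1.8399e+5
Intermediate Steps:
M(X) = -64 + 8*X^(3/2) (M(X) = -64 + 8*(X*√X) = -64 + 8*X^(3/2))
I = 10 (I = -2*(-5) = 10)
a(Z) = -64 - Z + 8*Z^(3/2) (a(Z) = (-64 + 8*Z^(3/2)) - Z = -64 - Z + 8*Z^(3/2))
a(I)*((2115 - 2103) - 1040) = (-64 - 1*10 + 8*10^(3/2))*((2115 - 2103) - 1040) = (-64 - 10 + 8*(10*√10))*(12 - 1040) = (-64 - 10 + 80*√10)*(-1028) = (-74 + 80*√10)*(-1028) = 76072 - 82240*√10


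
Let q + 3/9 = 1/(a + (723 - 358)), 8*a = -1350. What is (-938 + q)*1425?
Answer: -209927485/157 ≈ -1.3371e+6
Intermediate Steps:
a = -675/4 (a = (⅛)*(-1350) = -675/4 ≈ -168.75)
q = -773/2355 (q = -⅓ + 1/(-675/4 + (723 - 358)) = -⅓ + 1/(-675/4 + 365) = -⅓ + 1/(785/4) = -⅓ + 4/785 = -773/2355 ≈ -0.32824)
(-938 + q)*1425 = (-938 - 773/2355)*1425 = -2209763/2355*1425 = -209927485/157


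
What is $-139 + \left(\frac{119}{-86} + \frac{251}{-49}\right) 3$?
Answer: $- \frac{667997}{4214} \approx -158.52$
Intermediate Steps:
$-139 + \left(\frac{119}{-86} + \frac{251}{-49}\right) 3 = -139 + \left(119 \left(- \frac{1}{86}\right) + 251 \left(- \frac{1}{49}\right)\right) 3 = -139 + \left(- \frac{119}{86} - \frac{251}{49}\right) 3 = -139 - \frac{82251}{4214} = - \frac{667997}{4214}$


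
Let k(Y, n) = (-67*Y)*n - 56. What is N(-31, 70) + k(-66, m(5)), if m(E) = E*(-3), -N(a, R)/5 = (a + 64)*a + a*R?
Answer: -50421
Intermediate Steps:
N(a, R) = -5*R*a - 5*a*(64 + a) (N(a, R) = -5*((a + 64)*a + a*R) = -5*((64 + a)*a + R*a) = -5*(a*(64 + a) + R*a) = -5*(R*a + a*(64 + a)) = -5*R*a - 5*a*(64 + a))
m(E) = -3*E
k(Y, n) = -56 - 67*Y*n (k(Y, n) = -67*Y*n - 56 = -56 - 67*Y*n)
N(-31, 70) + k(-66, m(5)) = -5*(-31)*(64 + 70 - 31) + (-56 - 67*(-66)*(-3*5)) = -5*(-31)*103 + (-56 - 67*(-66)*(-15)) = 15965 + (-56 - 66330) = 15965 - 66386 = -50421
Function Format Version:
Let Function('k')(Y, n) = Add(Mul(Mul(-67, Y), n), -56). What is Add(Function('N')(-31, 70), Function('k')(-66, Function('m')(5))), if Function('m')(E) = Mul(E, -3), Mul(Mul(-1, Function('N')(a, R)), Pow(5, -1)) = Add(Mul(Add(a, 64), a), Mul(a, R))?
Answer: -50421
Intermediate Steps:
Function('N')(a, R) = Add(Mul(-5, R, a), Mul(-5, a, Add(64, a))) (Function('N')(a, R) = Mul(-5, Add(Mul(Add(a, 64), a), Mul(a, R))) = Mul(-5, Add(Mul(Add(64, a), a), Mul(R, a))) = Mul(-5, Add(Mul(a, Add(64, a)), Mul(R, a))) = Mul(-5, Add(Mul(R, a), Mul(a, Add(64, a)))) = Add(Mul(-5, R, a), Mul(-5, a, Add(64, a))))
Function('m')(E) = Mul(-3, E)
Function('k')(Y, n) = Add(-56, Mul(-67, Y, n)) (Function('k')(Y, n) = Add(Mul(-67, Y, n), -56) = Add(-56, Mul(-67, Y, n)))
Add(Function('N')(-31, 70), Function('k')(-66, Function('m')(5))) = Add(Mul(-5, -31, Add(64, 70, -31)), Add(-56, Mul(-67, -66, Mul(-3, 5)))) = Add(Mul(-5, -31, 103), Add(-56, Mul(-67, -66, -15))) = Add(15965, Add(-56, -66330)) = Add(15965, -66386) = -50421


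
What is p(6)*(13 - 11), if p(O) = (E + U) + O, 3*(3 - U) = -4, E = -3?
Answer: 44/3 ≈ 14.667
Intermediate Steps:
U = 13/3 (U = 3 - ⅓*(-4) = 3 + 4/3 = 13/3 ≈ 4.3333)
p(O) = 4/3 + O (p(O) = (-3 + 13/3) + O = 4/3 + O)
p(6)*(13 - 11) = (4/3 + 6)*(13 - 11) = (22/3)*2 = 44/3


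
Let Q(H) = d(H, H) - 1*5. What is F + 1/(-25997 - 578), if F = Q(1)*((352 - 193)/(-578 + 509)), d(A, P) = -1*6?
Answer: 15493202/611225 ≈ 25.348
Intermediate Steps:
d(A, P) = -6
Q(H) = -11 (Q(H) = -6 - 1*5 = -6 - 5 = -11)
F = 583/23 (F = -11*(352 - 193)/(-578 + 509) = -1749/(-69) = -1749*(-1)/69 = -11*(-53/23) = 583/23 ≈ 25.348)
F + 1/(-25997 - 578) = 583/23 + 1/(-25997 - 578) = 583/23 + 1/(-26575) = 583/23 - 1/26575 = 15493202/611225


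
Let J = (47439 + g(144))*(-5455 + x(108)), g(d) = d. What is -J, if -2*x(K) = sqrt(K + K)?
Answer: 259565265 + 142749*sqrt(6) ≈ 2.5992e+8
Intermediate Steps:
x(K) = -sqrt(2)*sqrt(K)/2 (x(K) = -sqrt(K + K)/2 = -sqrt(2)*sqrt(K)/2)
J = -259565265 - 142749*sqrt(6) (J = (47439 + 144)*(-5455 - sqrt(2)*sqrt(108)/2) = 47583*(-5455 - sqrt(2)*6*sqrt(3)/2) = 47583*(-5455 - 3*sqrt(6)) = -259565265 - 142749*sqrt(6) ≈ -2.5992e+8)
-J = -(-259565265 - 142749*sqrt(6)) = 259565265 + 142749*sqrt(6)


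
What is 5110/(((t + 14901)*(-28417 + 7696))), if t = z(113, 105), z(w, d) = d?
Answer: -2555/155469663 ≈ -1.6434e-5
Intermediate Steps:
t = 105
5110/(((t + 14901)*(-28417 + 7696))) = 5110/(((105 + 14901)*(-28417 + 7696))) = 5110/((15006*(-20721))) = 5110/(-310939326) = 5110*(-1/310939326) = -2555/155469663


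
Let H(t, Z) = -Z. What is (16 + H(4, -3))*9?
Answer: 171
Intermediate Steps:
(16 + H(4, -3))*9 = (16 - 1*(-3))*9 = (16 + 3)*9 = 19*9 = 171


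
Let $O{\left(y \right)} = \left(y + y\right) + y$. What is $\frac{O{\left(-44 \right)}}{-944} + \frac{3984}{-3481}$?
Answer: $- \frac{13989}{13924} \approx -1.0047$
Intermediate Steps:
$O{\left(y \right)} = 3 y$ ($O{\left(y \right)} = 2 y + y = 3 y$)
$\frac{O{\left(-44 \right)}}{-944} + \frac{3984}{-3481} = \frac{3 \left(-44\right)}{-944} + \frac{3984}{-3481} = \left(-132\right) \left(- \frac{1}{944}\right) + 3984 \left(- \frac{1}{3481}\right) = \frac{33}{236} - \frac{3984}{3481} = - \frac{13989}{13924}$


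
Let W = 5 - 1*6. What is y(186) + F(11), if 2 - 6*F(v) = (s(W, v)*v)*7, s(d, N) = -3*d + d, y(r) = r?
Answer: 482/3 ≈ 160.67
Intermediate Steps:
W = -1 (W = 5 - 6 = -1)
s(d, N) = -2*d
F(v) = ⅓ - 7*v/3 (F(v) = ⅓ - (-2*(-1))*v*7/6 = ⅓ - 2*v*7/6 = ⅓ - 7*v/3)
y(186) + F(11) = 186 + (⅓ - 7/3*11) = 186 + (⅓ - 77/3) = 186 - 76/3 = 482/3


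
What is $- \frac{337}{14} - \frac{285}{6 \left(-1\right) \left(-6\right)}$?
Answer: $- \frac{2687}{84} \approx -31.988$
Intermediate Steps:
$- \frac{337}{14} - \frac{285}{6 \left(-1\right) \left(-6\right)} = \left(-337\right) \frac{1}{14} - \frac{285}{\left(-6\right) \left(-6\right)} = - \frac{337}{14} - \frac{285}{36} = - \frac{337}{14} - \frac{95}{12} = - \frac{2687}{84}$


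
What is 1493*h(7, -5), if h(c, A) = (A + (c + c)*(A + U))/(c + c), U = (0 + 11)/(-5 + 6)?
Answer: 117947/14 ≈ 8424.8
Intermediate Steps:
U = 11 (U = 11/1 = 11*1 = 11)
h(c, A) = (A + 2*c*(11 + A))/(2*c) (h(c, A) = (A + (c + c)*(A + 11))/(c + c) = (A + (2*c)*(11 + A))/((2*c)) = (A + 2*c*(11 + A))*(1/(2*c)) = (A + 2*c*(11 + A))/(2*c))
1493*h(7, -5) = 1493*(11 - 5 + (½)*(-5)/7) = 1493*(11 - 5 + (½)*(-5)*(⅐)) = 1493*(11 - 5 - 5/14) = 1493*(79/14) = 117947/14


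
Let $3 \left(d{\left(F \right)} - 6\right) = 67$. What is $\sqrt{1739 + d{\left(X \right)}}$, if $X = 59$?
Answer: $\frac{\sqrt{15906}}{3} \approx 42.04$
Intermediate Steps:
$d{\left(F \right)} = \frac{85}{3}$ ($d{\left(F \right)} = 6 + \frac{1}{3} \cdot 67 = 6 + \frac{67}{3} = \frac{85}{3}$)
$\sqrt{1739 + d{\left(X \right)}} = \sqrt{1739 + \frac{85}{3}} = \sqrt{\frac{5302}{3}} = \frac{\sqrt{15906}}{3}$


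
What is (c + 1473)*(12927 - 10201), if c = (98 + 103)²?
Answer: 114148524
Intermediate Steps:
c = 40401 (c = 201² = 40401)
(c + 1473)*(12927 - 10201) = (40401 + 1473)*(12927 - 10201) = 41874*2726 = 114148524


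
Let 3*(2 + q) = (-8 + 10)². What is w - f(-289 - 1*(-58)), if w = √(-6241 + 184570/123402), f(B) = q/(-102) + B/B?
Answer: -154/153 + 2*I*√5938469139714/61701 ≈ -1.0065 + 78.99*I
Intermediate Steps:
q = -⅔ (q = -2 + (-8 + 10)²/3 = -2 + (⅓)*2² = -2 + (⅓)*4 = -2 + 4/3 = -⅔ ≈ -0.66667)
f(B) = 154/153 (f(B) = -⅔/(-102) + B/B = -⅔*(-1/102) + 1 = 1/153 + 1 = 154/153)
w = 2*I*√5938469139714/61701 (w = √(-6241 + 184570*(1/123402)) = √(-6241 + 92285/61701) = √(-384983656/61701) = 2*I*√5938469139714/61701 ≈ 78.99*I)
w - f(-289 - 1*(-58)) = 2*I*√5938469139714/61701 - 1*154/153 = 2*I*√5938469139714/61701 - 154/153 = -154/153 + 2*I*√5938469139714/61701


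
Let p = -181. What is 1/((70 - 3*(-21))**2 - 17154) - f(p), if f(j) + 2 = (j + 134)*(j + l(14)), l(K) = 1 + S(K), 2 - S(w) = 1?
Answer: -4499884/535 ≈ -8411.0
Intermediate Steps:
S(w) = 1 (S(w) = 2 - 1*1 = 2 - 1 = 1)
l(K) = 2 (l(K) = 1 + 1 = 2)
f(j) = -2 + (2 + j)*(134 + j) (f(j) = -2 + (j + 134)*(j + 2) = -2 + (134 + j)*(2 + j) = -2 + (2 + j)*(134 + j))
1/((70 - 3*(-21))**2 - 17154) - f(p) = 1/((70 - 3*(-21))**2 - 17154) - (266 + (-181)**2 + 136*(-181)) = 1/((70 + 63)**2 - 17154) - (266 + 32761 - 24616) = 1/(133**2 - 17154) - 1*8411 = 1/(17689 - 17154) - 8411 = 1/535 - 8411 = -4499884/535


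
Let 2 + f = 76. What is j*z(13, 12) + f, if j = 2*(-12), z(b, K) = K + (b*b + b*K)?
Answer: -8014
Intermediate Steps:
z(b, K) = K + b**2 + K*b (z(b, K) = K + (b**2 + K*b) = K + b**2 + K*b)
j = -24
f = 74 (f = -2 + 76 = 74)
j*z(13, 12) + f = -24*(12 + 13**2 + 12*13) + 74 = -24*(12 + 169 + 156) + 74 = -24*337 + 74 = -8088 + 74 = -8014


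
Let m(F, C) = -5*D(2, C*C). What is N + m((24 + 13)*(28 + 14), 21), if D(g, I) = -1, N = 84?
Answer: 89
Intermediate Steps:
m(F, C) = 5 (m(F, C) = -5*(-1) = 5)
N + m((24 + 13)*(28 + 14), 21) = 84 + 5 = 89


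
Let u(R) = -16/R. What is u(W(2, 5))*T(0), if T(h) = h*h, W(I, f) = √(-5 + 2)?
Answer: 0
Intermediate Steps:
W(I, f) = I*√3 (W(I, f) = √(-3) = I*√3)
T(h) = h²
u(W(2, 5))*T(0) = -16*(-I*√3/3)*0² = -(-16)*I*√3/3*0 = (16*I*√3/3)*0 = 0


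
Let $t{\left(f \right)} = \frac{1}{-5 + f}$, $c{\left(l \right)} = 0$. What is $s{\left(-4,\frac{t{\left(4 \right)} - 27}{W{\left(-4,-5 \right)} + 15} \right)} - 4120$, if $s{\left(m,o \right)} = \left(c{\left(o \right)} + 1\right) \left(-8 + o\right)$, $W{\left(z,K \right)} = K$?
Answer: $- \frac{20654}{5} \approx -4130.8$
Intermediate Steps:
$s{\left(m,o \right)} = -8 + o$ ($s{\left(m,o \right)} = \left(0 + 1\right) \left(-8 + o\right) = 1 \left(-8 + o\right) = -8 + o$)
$s{\left(-4,\frac{t{\left(4 \right)} - 27}{W{\left(-4,-5 \right)} + 15} \right)} - 4120 = \left(-8 + \frac{\frac{1}{-5 + 4} - 27}{-5 + 15}\right) - 4120 = \left(-8 + \frac{\frac{1}{-1} - 27}{10}\right) - 4120 = \left(-8 + \left(-1 - 27\right) \frac{1}{10}\right) - 4120 = \left(-8 - \frac{14}{5}\right) - 4120 = - \frac{54}{5} - 4120 = - \frac{20654}{5}$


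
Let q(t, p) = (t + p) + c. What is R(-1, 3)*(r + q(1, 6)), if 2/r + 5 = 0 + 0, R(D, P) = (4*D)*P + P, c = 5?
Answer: -522/5 ≈ -104.40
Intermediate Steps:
R(D, P) = P + 4*D*P (R(D, P) = 4*D*P + P = P + 4*D*P)
q(t, p) = 5 + p + t (q(t, p) = (t + p) + 5 = (p + t) + 5 = 5 + p + t)
r = -2/5 (r = 2/(-5 + (0 + 0)) = 2/(-5 + 0) = 2/(-5) = 2*(-1/5) = -2/5 ≈ -0.40000)
R(-1, 3)*(r + q(1, 6)) = (3*(1 + 4*(-1)))*(-2/5 + (5 + 6 + 1)) = (3*(1 - 4))*(-2/5 + 12) = (3*(-3))*(58/5) = -9*58/5 = -522/5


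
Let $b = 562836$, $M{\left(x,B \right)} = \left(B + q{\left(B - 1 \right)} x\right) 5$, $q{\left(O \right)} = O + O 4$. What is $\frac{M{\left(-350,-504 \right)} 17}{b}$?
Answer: $\frac{2208115}{16554} \approx 133.39$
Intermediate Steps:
$q{\left(O \right)} = 5 O$ ($q{\left(O \right)} = O + 4 O = 5 O$)
$M{\left(x,B \right)} = 5 B + 5 x \left(-5 + 5 B\right)$ ($M{\left(x,B \right)} = \left(B + 5 \left(B - 1\right) x\right) 5 = \left(B + 5 \left(-1 + B\right) x\right) 5 = \left(B + \left(-5 + 5 B\right) x\right) 5 = \left(B + x \left(-5 + 5 B\right)\right) 5 = 5 B + 5 x \left(-5 + 5 B\right)$)
$\frac{M{\left(-350,-504 \right)} 17}{b} = \frac{\left(5 \left(-504\right) + 25 \left(-350\right) \left(-1 - 504\right)\right) 17}{562836} = \left(-2520 + 25 \left(-350\right) \left(-505\right)\right) 17 \cdot \frac{1}{562836} = \left(-2520 + 4418750\right) 17 \cdot \frac{1}{562836} = 4416230 \cdot 17 \cdot \frac{1}{562836} = 75075910 \cdot \frac{1}{562836} = \frac{2208115}{16554}$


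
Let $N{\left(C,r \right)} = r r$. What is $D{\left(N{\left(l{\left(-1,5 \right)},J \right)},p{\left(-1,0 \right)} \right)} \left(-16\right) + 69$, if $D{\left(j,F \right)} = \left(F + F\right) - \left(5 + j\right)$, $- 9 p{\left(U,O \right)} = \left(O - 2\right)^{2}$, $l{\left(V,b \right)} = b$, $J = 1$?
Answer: $\frac{1613}{9} \approx 179.22$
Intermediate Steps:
$p{\left(U,O \right)} = - \frac{\left(-2 + O\right)^{2}}{9}$ ($p{\left(U,O \right)} = - \frac{\left(O - 2\right)^{2}}{9} = - \frac{\left(-2 + O\right)^{2}}{9}$)
$N{\left(C,r \right)} = r^{2}$
$D{\left(j,F \right)} = -5 - j + 2 F$ ($D{\left(j,F \right)} = 2 F - \left(5 + j\right) = -5 - j + 2 F$)
$D{\left(N{\left(l{\left(-1,5 \right)},J \right)},p{\left(-1,0 \right)} \right)} \left(-16\right) + 69 = \left(-5 - 1^{2} + 2 \left(- \frac{\left(-2 + 0\right)^{2}}{9}\right)\right) \left(-16\right) + 69 = \left(-5 - 1 + 2 \left(- \frac{\left(-2\right)^{2}}{9}\right)\right) \left(-16\right) + 69 = \left(-5 - 1 + 2 \left(\left(- \frac{1}{9}\right) 4\right)\right) \left(-16\right) + 69 = \left(-5 - 1 + 2 \left(- \frac{4}{9}\right)\right) \left(-16\right) + 69 = \left(-5 - 1 - \frac{8}{9}\right) \left(-16\right) + 69 = \left(- \frac{62}{9}\right) \left(-16\right) + 69 = \frac{992}{9} + 69 = \frac{1613}{9}$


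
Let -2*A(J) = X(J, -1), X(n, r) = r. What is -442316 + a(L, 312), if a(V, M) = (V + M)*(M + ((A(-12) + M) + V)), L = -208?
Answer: -399000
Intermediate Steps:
A(J) = ½ (A(J) = -½*(-1) = ½)
a(V, M) = (M + V)*(½ + V + 2*M) (a(V, M) = (V + M)*(M + ((½ + M) + V)) = (M + V)*(M + (½ + M + V)) = (M + V)*(½ + V + 2*M))
-442316 + a(L, 312) = -442316 + ((-208)² + (½)*312 + (½)*(-208) + 2*312² + 3*312*(-208)) = -442316 + (43264 + 156 - 104 + 2*97344 - 194688) = -442316 + (43264 + 156 - 104 + 194688 - 194688) = -442316 + 43316 = -399000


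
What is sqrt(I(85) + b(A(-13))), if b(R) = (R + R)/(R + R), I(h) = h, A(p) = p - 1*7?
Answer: sqrt(86) ≈ 9.2736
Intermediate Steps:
A(p) = -7 + p (A(p) = p - 7 = -7 + p)
b(R) = 1 (b(R) = (2*R)/((2*R)) = (2*R)*(1/(2*R)) = 1)
sqrt(I(85) + b(A(-13))) = sqrt(85 + 1) = sqrt(86)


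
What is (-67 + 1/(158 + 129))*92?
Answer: -1768976/287 ≈ -6163.7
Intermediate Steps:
(-67 + 1/(158 + 129))*92 = (-67 + 1/287)*92 = -19228/287*92 = -1768976/287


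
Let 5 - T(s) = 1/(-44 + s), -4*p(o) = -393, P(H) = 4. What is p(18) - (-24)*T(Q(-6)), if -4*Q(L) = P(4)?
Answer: 13127/60 ≈ 218.78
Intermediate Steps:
p(o) = 393/4 (p(o) = -¼*(-393) = 393/4)
Q(L) = -1 (Q(L) = -¼*4 = -1)
T(s) = 5 - 1/(-44 + s)
p(18) - (-24)*T(Q(-6)) = 393/4 - (-24)*(-221 + 5*(-1))/(-44 - 1) = 393/4 - (-24)*(-221 - 5)/(-45) = 393/4 - (-24)*(-1/45*(-226)) = 393/4 - (-24)*226/45 = 393/4 - 1*(-1808/15) = 393/4 + 1808/15 = 13127/60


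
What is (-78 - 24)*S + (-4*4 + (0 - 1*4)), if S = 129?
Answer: -13178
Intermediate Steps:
(-78 - 24)*S + (-4*4 + (0 - 1*4)) = (-78 - 24)*129 + (-4*4 + (0 - 1*4)) = -102*129 + (-16 + (0 - 4)) = -13158 + (-16 - 4) = -13158 - 20 = -13178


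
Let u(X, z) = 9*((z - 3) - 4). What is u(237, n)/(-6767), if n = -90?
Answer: 873/6767 ≈ 0.12901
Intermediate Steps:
u(X, z) = -63 + 9*z (u(X, z) = 9*((-3 + z) - 4) = 9*(-7 + z) = -63 + 9*z)
u(237, n)/(-6767) = (-63 + 9*(-90))/(-6767) = (-63 - 810)*(-1/6767) = -873*(-1/6767) = 873/6767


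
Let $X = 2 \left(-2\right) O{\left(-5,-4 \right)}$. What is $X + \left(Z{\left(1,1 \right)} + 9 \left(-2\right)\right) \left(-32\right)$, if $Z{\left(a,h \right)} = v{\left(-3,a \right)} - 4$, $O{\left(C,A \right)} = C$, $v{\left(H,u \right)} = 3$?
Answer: $628$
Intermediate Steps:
$Z{\left(a,h \right)} = -1$ ($Z{\left(a,h \right)} = 3 - 4 = -1$)
$X = 20$ ($X = 2 \left(-2\right) \left(-5\right) = \left(-4\right) \left(-5\right) = 20$)
$X + \left(Z{\left(1,1 \right)} + 9 \left(-2\right)\right) \left(-32\right) = 20 + \left(-1 + 9 \left(-2\right)\right) \left(-32\right) = 20 + \left(-1 - 18\right) \left(-32\right) = 20 - -608 = 20 + 608 = 628$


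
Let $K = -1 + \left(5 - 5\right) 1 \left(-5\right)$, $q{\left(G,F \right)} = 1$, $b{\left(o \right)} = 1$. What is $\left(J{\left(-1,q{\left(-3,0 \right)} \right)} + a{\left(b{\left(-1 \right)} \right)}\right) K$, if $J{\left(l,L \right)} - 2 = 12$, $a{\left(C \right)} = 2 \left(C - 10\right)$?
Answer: $4$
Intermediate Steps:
$a{\left(C \right)} = -20 + 2 C$ ($a{\left(C \right)} = 2 \left(-10 + C\right) = -20 + 2 C$)
$J{\left(l,L \right)} = 14$ ($J{\left(l,L \right)} = 2 + 12 = 14$)
$K = -1$ ($K = -1 + 0 \cdot 1 \left(-5\right) = -1 + 0 \left(-5\right) = -1 + 0 = -1$)
$\left(J{\left(-1,q{\left(-3,0 \right)} \right)} + a{\left(b{\left(-1 \right)} \right)}\right) K = \left(14 + \left(-20 + 2 \cdot 1\right)\right) \left(-1\right) = \left(14 + \left(-20 + 2\right)\right) \left(-1\right) = \left(14 - 18\right) \left(-1\right) = \left(-4\right) \left(-1\right) = 4$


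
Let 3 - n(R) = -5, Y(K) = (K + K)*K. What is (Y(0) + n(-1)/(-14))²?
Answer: 16/49 ≈ 0.32653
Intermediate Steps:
Y(K) = 2*K² (Y(K) = (2*K)*K = 2*K²)
n(R) = 8 (n(R) = 3 - 1*(-5) = 3 + 5 = 8)
(Y(0) + n(-1)/(-14))² = (2*0² + 8/(-14))² = (2*0 + 8*(-1/14))² = (0 - 4/7)² = (-4/7)² = 16/49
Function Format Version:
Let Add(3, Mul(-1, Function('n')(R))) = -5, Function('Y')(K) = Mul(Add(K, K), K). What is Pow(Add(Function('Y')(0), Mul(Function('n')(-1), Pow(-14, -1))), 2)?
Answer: Rational(16, 49) ≈ 0.32653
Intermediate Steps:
Function('Y')(K) = Mul(2, Pow(K, 2)) (Function('Y')(K) = Mul(Mul(2, K), K) = Mul(2, Pow(K, 2)))
Function('n')(R) = 8 (Function('n')(R) = Add(3, Mul(-1, -5)) = Add(3, 5) = 8)
Pow(Add(Function('Y')(0), Mul(Function('n')(-1), Pow(-14, -1))), 2) = Pow(Add(Mul(2, Pow(0, 2)), Mul(8, Pow(-14, -1))), 2) = Pow(Add(Mul(2, 0), Mul(8, Rational(-1, 14))), 2) = Pow(Add(0, Rational(-4, 7)), 2) = Pow(Rational(-4, 7), 2) = Rational(16, 49)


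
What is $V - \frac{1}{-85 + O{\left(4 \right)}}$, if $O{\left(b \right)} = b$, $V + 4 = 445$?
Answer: $\frac{35722}{81} \approx 441.01$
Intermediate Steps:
$V = 441$ ($V = -4 + 445 = 441$)
$V - \frac{1}{-85 + O{\left(4 \right)}} = 441 - \frac{1}{-85 + 4} = 441 - \frac{1}{-81} = 441 - - \frac{1}{81} = 441 + \frac{1}{81} = \frac{35722}{81}$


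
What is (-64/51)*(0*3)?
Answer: 0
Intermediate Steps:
(-64/51)*(0*3) = ((1/51)*(-64))*0 = -64/51*0 = 0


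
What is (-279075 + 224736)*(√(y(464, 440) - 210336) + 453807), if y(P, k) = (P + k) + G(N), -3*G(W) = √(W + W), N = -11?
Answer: -24659418573 - 18113*√(-1884888 - 3*I*√22) ≈ -2.4659e+10 + 2.4868e+7*I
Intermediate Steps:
G(W) = -√2*√W/3 (G(W) = -√(W + W)/3 = -√2*√W/3)
y(P, k) = P + k - I*√22/3 (y(P, k) = (P + k) - √2*√(-11)/3 = (P + k) - √2*I*√11/3 = (P + k) - I*√22/3 = P + k - I*√22/3)
(-279075 + 224736)*(√(y(464, 440) - 210336) + 453807) = (-279075 + 224736)*(√((464 + 440 - I*√22/3) - 210336) + 453807) = -54339*(√((904 - I*√22/3) - 210336) + 453807) = -54339*(√(-209432 - I*√22/3) + 453807) = -54339*(453807 + √(-209432 - I*√22/3)) = -24659418573 - 54339*√(-209432 - I*√22/3)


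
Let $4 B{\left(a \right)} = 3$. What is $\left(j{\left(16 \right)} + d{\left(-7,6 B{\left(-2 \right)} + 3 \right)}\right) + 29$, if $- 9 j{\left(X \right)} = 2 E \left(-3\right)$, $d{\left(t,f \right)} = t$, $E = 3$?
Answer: $24$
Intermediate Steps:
$B{\left(a \right)} = \frac{3}{4}$ ($B{\left(a \right)} = \frac{1}{4} \cdot 3 = \frac{3}{4}$)
$j{\left(X \right)} = 2$ ($j{\left(X \right)} = - \frac{2 \cdot 3 \left(-3\right)}{9} = - \frac{6 \left(-3\right)}{9} = \left(- \frac{1}{9}\right) \left(-18\right) = 2$)
$\left(j{\left(16 \right)} + d{\left(-7,6 B{\left(-2 \right)} + 3 \right)}\right) + 29 = \left(2 - 7\right) + 29 = -5 + 29 = 24$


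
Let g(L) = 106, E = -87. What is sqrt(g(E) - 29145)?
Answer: I*sqrt(29039) ≈ 170.41*I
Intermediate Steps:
sqrt(g(E) - 29145) = sqrt(106 - 29145) = sqrt(-29039) = I*sqrt(29039)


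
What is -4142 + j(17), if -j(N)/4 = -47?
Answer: -3954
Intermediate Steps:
j(N) = 188 (j(N) = -4*(-47) = 188)
-4142 + j(17) = -4142 + 188 = -3954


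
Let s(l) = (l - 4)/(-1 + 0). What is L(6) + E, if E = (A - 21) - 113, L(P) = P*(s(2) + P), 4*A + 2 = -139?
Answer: -485/4 ≈ -121.25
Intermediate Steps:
A = -141/4 (A = -1/2 + (1/4)*(-139) = -1/2 - 139/4 = -141/4 ≈ -35.250)
s(l) = 4 - l (s(l) = (-4 + l)/(-1) = (-4 + l)*(-1) = 4 - l)
L(P) = P*(2 + P) (L(P) = P*((4 - 1*2) + P) = P*((4 - 2) + P) = P*(2 + P))
E = -677/4 (E = (-141/4 - 21) - 113 = -225/4 - 113 = -677/4 ≈ -169.25)
L(6) + E = 6*(2 + 6) - 677/4 = 6*8 - 677/4 = 48 - 677/4 = -485/4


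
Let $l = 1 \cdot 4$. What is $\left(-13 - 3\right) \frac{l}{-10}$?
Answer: $\frac{32}{5} \approx 6.4$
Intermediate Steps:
$l = 4$
$\left(-13 - 3\right) \frac{l}{-10} = \left(-13 - 3\right) \frac{4}{-10} = - 16 \cdot 4 \left(- \frac{1}{10}\right) = \left(-16\right) \left(- \frac{2}{5}\right) = \frac{32}{5}$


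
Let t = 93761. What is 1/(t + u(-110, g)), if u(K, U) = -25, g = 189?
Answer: 1/93736 ≈ 1.0668e-5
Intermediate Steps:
1/(t + u(-110, g)) = 1/(93761 - 25) = 1/93736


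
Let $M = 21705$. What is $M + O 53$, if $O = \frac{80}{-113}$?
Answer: $\frac{2448425}{113} \approx 21667.0$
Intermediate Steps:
$O = - \frac{80}{113}$ ($O = 80 \left(- \frac{1}{113}\right) = - \frac{80}{113} \approx -0.70796$)
$M + O 53 = 21705 - \frac{4240}{113} = \frac{2448425}{113}$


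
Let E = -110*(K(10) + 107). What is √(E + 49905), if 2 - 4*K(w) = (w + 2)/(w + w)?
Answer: √152386/2 ≈ 195.18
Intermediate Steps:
K(w) = ½ - (2 + w)/(8*w) (K(w) = ½ - (w + 2)/(4*(w + w)) = ½ - (2 + w)/(4*(2*w)) = ½ - (2 + w)*1/(2*w)/4 = ½ - (2 + w)/(8*w))
E = -23617/2 (E = -110*((⅛)*(-2 + 3*10)/10 + 107) = -110*((⅛)*(⅒)*(-2 + 30) + 107) = -110*((⅛)*(⅒)*28 + 107) = -110*(7/20 + 107) = -110*2147/20 = -23617/2 ≈ -11809.)
√(E + 49905) = √(-23617/2 + 49905) = √(76193/2) = √152386/2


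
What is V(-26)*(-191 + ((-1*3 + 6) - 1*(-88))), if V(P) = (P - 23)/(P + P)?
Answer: -1225/13 ≈ -94.231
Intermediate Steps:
V(P) = (-23 + P)/(2*P) (V(P) = (-23 + P)/((2*P)) = (-23 + P)*(1/(2*P)) = (-23 + P)/(2*P))
V(-26)*(-191 + ((-1*3 + 6) - 1*(-88))) = ((½)*(-23 - 26)/(-26))*(-191 + ((-1*3 + 6) - 1*(-88))) = ((½)*(-1/26)*(-49))*(-191 + ((-3 + 6) + 88)) = 49*(-191 + (3 + 88))/52 = 49*(-191 + 91)/52 = (49/52)*(-100) = -1225/13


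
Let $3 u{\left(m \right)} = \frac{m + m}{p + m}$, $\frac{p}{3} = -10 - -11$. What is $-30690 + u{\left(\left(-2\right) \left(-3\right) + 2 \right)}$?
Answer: $- \frac{1012754}{33} \approx -30690.0$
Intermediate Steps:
$p = 3$ ($p = 3 \left(-10 - -11\right) = 3 \left(-10 + 11\right) = 3 \cdot 1 = 3$)
$u{\left(m \right)} = \frac{2 m}{3 \left(3 + m\right)}$ ($u{\left(m \right)} = \frac{\left(m + m\right) \frac{1}{3 + m}}{3} = \frac{2 m \frac{1}{3 + m}}{3} = \frac{2 m}{3 \left(3 + m\right)}$)
$-30690 + u{\left(\left(-2\right) \left(-3\right) + 2 \right)} = -30690 + \frac{2 \left(\left(-2\right) \left(-3\right) + 2\right)}{3 \left(3 + \left(\left(-2\right) \left(-3\right) + 2\right)\right)} = -30690 + \frac{2 \left(6 + 2\right)}{3 \left(3 + \left(6 + 2\right)\right)} = -30690 + \frac{2}{3} \cdot 8 \frac{1}{3 + 8} = -30690 + \frac{2}{3} \cdot 8 \cdot \frac{1}{11} = -30690 + \frac{16}{33} = - \frac{1012754}{33}$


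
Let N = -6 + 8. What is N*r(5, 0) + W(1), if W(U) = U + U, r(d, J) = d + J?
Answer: 12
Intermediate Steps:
r(d, J) = J + d
N = 2
W(U) = 2*U
N*r(5, 0) + W(1) = 2*(0 + 5) + 2*1 = 2*5 + 2 = 10 + 2 = 12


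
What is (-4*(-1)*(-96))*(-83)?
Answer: 31872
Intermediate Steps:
(-4*(-1)*(-96))*(-83) = (4*(-96))*(-83) = -384*(-83) = 31872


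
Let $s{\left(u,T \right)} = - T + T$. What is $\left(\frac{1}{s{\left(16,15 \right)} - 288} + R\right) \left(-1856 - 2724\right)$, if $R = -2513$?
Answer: $\frac{828688025}{72} \approx 1.151 \cdot 10^{7}$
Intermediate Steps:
$s{\left(u,T \right)} = 0$
$\left(\frac{1}{s{\left(16,15 \right)} - 288} + R\right) \left(-1856 - 2724\right) = \left(\frac{1}{0 - 288} - 2513\right) \left(-1856 - 2724\right) = \left(\frac{1}{-288} - 2513\right) \left(-4580\right) = \left(- \frac{1}{288} - 2513\right) \left(-4580\right) = \left(- \frac{723745}{288}\right) \left(-4580\right) = \frac{828688025}{72}$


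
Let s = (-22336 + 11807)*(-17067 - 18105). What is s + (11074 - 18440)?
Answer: 370318622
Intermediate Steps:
s = 370325988 (s = -10529*(-35172) = 370325988)
s + (11074 - 18440) = 370325988 + (11074 - 18440) = 370325988 - 7366 = 370318622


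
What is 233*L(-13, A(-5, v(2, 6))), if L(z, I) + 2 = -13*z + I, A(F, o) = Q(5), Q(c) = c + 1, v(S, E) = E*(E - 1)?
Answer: 40309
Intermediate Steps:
v(S, E) = E*(-1 + E)
Q(c) = 1 + c
A(F, o) = 6 (A(F, o) = 1 + 5 = 6)
L(z, I) = -2 + I - 13*z (L(z, I) = -2 + (-13*z + I) = -2 + (I - 13*z) = -2 + I - 13*z)
233*L(-13, A(-5, v(2, 6))) = 233*(-2 + 6 - 13*(-13)) = 233*(-2 + 6 + 169) = 233*173 = 40309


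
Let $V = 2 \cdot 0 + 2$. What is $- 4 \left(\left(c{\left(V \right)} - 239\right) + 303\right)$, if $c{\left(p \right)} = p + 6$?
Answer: $-288$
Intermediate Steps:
$V = 2$ ($V = 0 + 2 = 2$)
$c{\left(p \right)} = 6 + p$
$- 4 \left(\left(c{\left(V \right)} - 239\right) + 303\right) = - 4 \left(\left(\left(6 + 2\right) - 239\right) + 303\right) = - 4 \left(\left(8 - 239\right) + 303\right) = - 4 \left(-231 + 303\right) = \left(-4\right) 72 = -288$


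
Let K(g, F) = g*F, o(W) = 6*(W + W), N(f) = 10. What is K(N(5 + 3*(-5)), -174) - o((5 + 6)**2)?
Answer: -3192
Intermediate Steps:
o(W) = 12*W (o(W) = 6*(2*W) = 12*W)
K(g, F) = F*g
K(N(5 + 3*(-5)), -174) - o((5 + 6)**2) = -174*10 - 12*(5 + 6)**2 = -1740 - 12*11**2 = -1740 - 12*121 = -1740 - 1*1452 = -1740 - 1452 = -3192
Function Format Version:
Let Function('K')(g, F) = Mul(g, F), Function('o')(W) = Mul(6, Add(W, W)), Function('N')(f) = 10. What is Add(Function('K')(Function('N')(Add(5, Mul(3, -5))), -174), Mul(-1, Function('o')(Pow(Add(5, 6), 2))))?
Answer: -3192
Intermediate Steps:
Function('o')(W) = Mul(12, W) (Function('o')(W) = Mul(6, Mul(2, W)) = Mul(12, W))
Function('K')(g, F) = Mul(F, g)
Add(Function('K')(Function('N')(Add(5, Mul(3, -5))), -174), Mul(-1, Function('o')(Pow(Add(5, 6), 2)))) = Add(Mul(-174, 10), Mul(-1, Mul(12, Pow(Add(5, 6), 2)))) = Add(-1740, Mul(-1, Mul(12, Pow(11, 2)))) = Add(-1740, Mul(-1, Mul(12, 121))) = Add(-1740, Mul(-1, 1452)) = Add(-1740, -1452) = -3192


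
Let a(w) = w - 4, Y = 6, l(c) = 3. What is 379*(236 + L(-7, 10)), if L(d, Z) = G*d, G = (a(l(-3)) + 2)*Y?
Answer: 73526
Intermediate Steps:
a(w) = -4 + w
G = 6 (G = ((-4 + 3) + 2)*6 = (-1 + 2)*6 = 1*6 = 6)
L(d, Z) = 6*d
379*(236 + L(-7, 10)) = 379*(236 + 6*(-7)) = 379*(236 - 42) = 379*194 = 73526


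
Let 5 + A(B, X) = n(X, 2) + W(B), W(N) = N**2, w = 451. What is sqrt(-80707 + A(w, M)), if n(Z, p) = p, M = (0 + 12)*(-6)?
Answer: sqrt(122691) ≈ 350.27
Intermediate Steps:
M = -72 (M = 12*(-6) = -72)
A(B, X) = -3 + B**2 (A(B, X) = -5 + (2 + B**2) = -3 + B**2)
sqrt(-80707 + A(w, M)) = sqrt(-80707 + (-3 + 451**2)) = sqrt(-80707 + (-3 + 203401)) = sqrt(-80707 + 203398) = sqrt(122691)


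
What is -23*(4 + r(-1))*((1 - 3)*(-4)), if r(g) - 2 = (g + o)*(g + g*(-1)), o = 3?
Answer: -1104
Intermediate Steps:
r(g) = 2 (r(g) = 2 + (g + 3)*(g + g*(-1)) = 2 + (3 + g)*(g - g) = 2 + (3 + g)*0 = 2 + 0 = 2)
-23*(4 + r(-1))*((1 - 3)*(-4)) = -23*(4 + 2)*((1 - 3)*(-4)) = -23*6*(-2*(-4)) = -23*6*8 = -1104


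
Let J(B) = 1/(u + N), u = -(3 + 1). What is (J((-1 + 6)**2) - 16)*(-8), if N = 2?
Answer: 132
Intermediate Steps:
u = -4 (u = -1*4 = -4)
J(B) = -1/2 (J(B) = 1/(-4 + 2) = 1/(-2) = -1/2)
(J((-1 + 6)**2) - 16)*(-8) = (-1/2 - 16)*(-8) = -33/2*(-8) = 132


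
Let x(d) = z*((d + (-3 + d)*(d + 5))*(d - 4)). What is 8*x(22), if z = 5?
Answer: 385200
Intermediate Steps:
x(d) = 5*(-4 + d)*(d + (-3 + d)*(5 + d)) (x(d) = 5*((d + (-3 + d)*(d + 5))*(d - 4)) = 5*((d + (-3 + d)*(5 + d))*(-4 + d)) = 5*((-4 + d)*(d + (-3 + d)*(5 + d))) = 5*(-4 + d)*(d + (-3 + d)*(5 + d)))
8*x(22) = 8*(300 - 135*22 - 5*22² + 5*22³) = 8*(300 - 2970 - 5*484 + 5*10648) = 8*(300 - 2970 - 2420 + 53240) = 8*48150 = 385200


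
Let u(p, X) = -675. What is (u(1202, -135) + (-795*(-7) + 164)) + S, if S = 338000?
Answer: 343054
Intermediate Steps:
(u(1202, -135) + (-795*(-7) + 164)) + S = (-675 + (-795*(-7) + 164)) + 338000 = (-675 + (5565 + 164)) + 338000 = (-675 + 5729) + 338000 = 5054 + 338000 = 343054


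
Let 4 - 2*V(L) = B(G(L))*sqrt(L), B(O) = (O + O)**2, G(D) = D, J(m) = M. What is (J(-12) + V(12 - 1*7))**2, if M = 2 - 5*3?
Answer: 12621 + 1100*sqrt(5) ≈ 15081.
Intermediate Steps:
M = -13 (M = 2 - 15 = -13)
J(m) = -13
B(O) = 4*O**2 (B(O) = (2*O)**2 = 4*O**2)
V(L) = 2 - 2*L**(5/2) (V(L) = 2 - 4*L**2*sqrt(L)/2 = 2 - 2*L**(5/2))
(J(-12) + V(12 - 1*7))**2 = (-13 + (2 - 2*(12 - 1*7)**(5/2)))**2 = (-13 + (2 - 2*(12 - 7)**(5/2)))**2 = (-13 + (2 - 50*sqrt(5)))**2 = (-11 - 50*sqrt(5))**2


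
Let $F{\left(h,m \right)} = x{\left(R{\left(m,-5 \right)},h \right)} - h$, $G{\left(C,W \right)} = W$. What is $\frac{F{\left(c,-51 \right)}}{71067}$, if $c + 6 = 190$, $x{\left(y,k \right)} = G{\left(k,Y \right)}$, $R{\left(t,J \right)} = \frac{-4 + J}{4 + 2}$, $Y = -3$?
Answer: $- \frac{187}{71067} \approx -0.0026313$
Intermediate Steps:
$R{\left(t,J \right)} = - \frac{2}{3} + \frac{J}{6}$ ($R{\left(t,J \right)} = \frac{-4 + J}{6} = \left(-4 + J\right) \frac{1}{6} = - \frac{2}{3} + \frac{J}{6}$)
$x{\left(y,k \right)} = -3$
$c = 184$ ($c = -6 + 190 = 184$)
$F{\left(h,m \right)} = -3 - h$
$\frac{F{\left(c,-51 \right)}}{71067} = \frac{-3 - 184}{71067} = \left(-3 - 184\right) \frac{1}{71067} = \left(-187\right) \frac{1}{71067} = - \frac{187}{71067}$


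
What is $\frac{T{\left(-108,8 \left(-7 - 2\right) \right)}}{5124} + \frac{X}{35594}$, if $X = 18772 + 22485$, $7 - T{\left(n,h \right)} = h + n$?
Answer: $\frac{109028473}{91191828} \approx 1.1956$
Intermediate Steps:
$T{\left(n,h \right)} = 7 - h - n$ ($T{\left(n,h \right)} = 7 - \left(h + n\right) = 7 - h - n$)
$X = 41257$
$\frac{T{\left(-108,8 \left(-7 - 2\right) \right)}}{5124} + \frac{X}{35594} = \frac{7 - 8 \left(-7 - 2\right) - -108}{5124} + \frac{41257}{35594} = \left(7 - 8 \left(-9\right) + 108\right) \frac{1}{5124} + 41257 \cdot \frac{1}{35594} = \left(7 - -72 + 108\right) \frac{1}{5124} + \frac{41257}{35594} = \left(7 + 72 + 108\right) \frac{1}{5124} + \frac{41257}{35594} = 187 \cdot \frac{1}{5124} + \frac{41257}{35594} = \frac{187}{5124} + \frac{41257}{35594} = \frac{109028473}{91191828}$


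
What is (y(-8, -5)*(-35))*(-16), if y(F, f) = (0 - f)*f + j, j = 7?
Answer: -10080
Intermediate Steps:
y(F, f) = 7 - f**2 (y(F, f) = (0 - f)*f + 7 = (-f)*f + 7 = -f**2 + 7 = 7 - f**2)
(y(-8, -5)*(-35))*(-16) = ((7 - 1*(-5)**2)*(-35))*(-16) = ((7 - 1*25)*(-35))*(-16) = ((7 - 25)*(-35))*(-16) = -18*(-35)*(-16) = 630*(-16) = -10080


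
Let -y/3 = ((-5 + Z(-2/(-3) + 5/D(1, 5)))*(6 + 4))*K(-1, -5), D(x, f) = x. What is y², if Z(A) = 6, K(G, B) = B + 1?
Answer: 14400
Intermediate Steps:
K(G, B) = 1 + B
y = 120 (y = -3*(-5 + 6)*(6 + 4)*(1 - 5) = -3*1*10*(-4) = -30*(-4) = -3*(-40) = 120)
y² = 120² = 14400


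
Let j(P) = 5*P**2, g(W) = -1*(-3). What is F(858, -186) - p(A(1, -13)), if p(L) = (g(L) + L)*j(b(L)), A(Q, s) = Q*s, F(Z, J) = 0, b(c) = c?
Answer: 8450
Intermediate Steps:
g(W) = 3
p(L) = 5*L**2*(3 + L) (p(L) = (3 + L)*(5*L**2) = 5*L**2*(3 + L))
F(858, -186) - p(A(1, -13)) = 0 - 5*(1*(-13))**2*(3 + 1*(-13)) = 0 - 5*(-13)**2*(3 - 13) = 0 - 5*169*(-10) = 0 - 1*(-8450) = 0 + 8450 = 8450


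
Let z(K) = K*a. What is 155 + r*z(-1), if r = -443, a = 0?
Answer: 155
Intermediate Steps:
z(K) = 0 (z(K) = K*0 = 0)
155 + r*z(-1) = 155 - 443*0 = 155 + 0 = 155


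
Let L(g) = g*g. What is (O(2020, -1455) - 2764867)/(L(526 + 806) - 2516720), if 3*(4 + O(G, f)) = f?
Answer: 691339/185624 ≈ 3.7244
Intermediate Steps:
L(g) = g²
O(G, f) = -4 + f/3
(O(2020, -1455) - 2764867)/(L(526 + 806) - 2516720) = ((-4 + (⅓)*(-1455)) - 2764867)/((526 + 806)² - 2516720) = ((-4 - 485) - 2764867)/(1332² - 2516720) = (-489 - 2764867)/(1774224 - 2516720) = -2765356/(-742496) = -2765356*(-1/742496) = 691339/185624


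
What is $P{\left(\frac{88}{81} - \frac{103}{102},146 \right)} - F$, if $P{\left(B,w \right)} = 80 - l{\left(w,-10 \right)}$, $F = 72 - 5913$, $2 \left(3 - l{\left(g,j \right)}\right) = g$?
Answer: $5991$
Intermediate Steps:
$l{\left(g,j \right)} = 3 - \frac{g}{2}$
$F = -5841$ ($F = 72 - 5913 = -5841$)
$P{\left(B,w \right)} = 77 + \frac{w}{2}$ ($P{\left(B,w \right)} = 80 - \left(3 - \frac{w}{2}\right) = 80 + \left(-3 + \frac{w}{2}\right) = 77 + \frac{w}{2}$)
$P{\left(\frac{88}{81} - \frac{103}{102},146 \right)} - F = \left(77 + \frac{1}{2} \cdot 146\right) - -5841 = \left(77 + 73\right) + 5841 = 150 + 5841 = 5991$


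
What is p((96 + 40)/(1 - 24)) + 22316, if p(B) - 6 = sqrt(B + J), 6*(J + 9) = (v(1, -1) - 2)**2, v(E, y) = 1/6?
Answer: 22322 + I*sqrt(9840090)/828 ≈ 22322.0 + 3.7885*I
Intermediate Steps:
v(E, y) = 1/6 (v(E, y) = 1*(1/6) = 1/6)
J = -1823/216 (J = -9 + (1/6 - 2)**2/6 = -9 + (-11/6)**2/6 = -9 + (1/6)*(121/36) = -9 + 121/216 = -1823/216 ≈ -8.4398)
p(B) = 6 + sqrt(-1823/216 + B) (p(B) = 6 + sqrt(B - 1823/216) = 6 + sqrt(-1823/216 + B))
p((96 + 40)/(1 - 24)) + 22316 = (6 + sqrt(-10938 + 1296*((96 + 40)/(1 - 24)))/36) + 22316 = (6 + sqrt(-10938 + 1296*(136/(-23)))/36) + 22316 = (6 + sqrt(-10938 + 1296*(136*(-1/23)))/36) + 22316 = (6 + sqrt(-10938 + 1296*(-136/23))/36) + 22316 = (6 + sqrt(-10938 - 176256/23)/36) + 22316 = (6 + sqrt(-427830/23)/36) + 22316 = (6 + (I*sqrt(9840090)/23)/36) + 22316 = (6 + I*sqrt(9840090)/828) + 22316 = 22322 + I*sqrt(9840090)/828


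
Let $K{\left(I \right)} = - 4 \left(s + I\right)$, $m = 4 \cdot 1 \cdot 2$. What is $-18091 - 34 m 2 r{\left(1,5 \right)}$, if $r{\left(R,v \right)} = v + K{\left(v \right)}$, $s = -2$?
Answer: $-14283$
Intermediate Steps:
$m = 8$ ($m = 4 \cdot 2 = 8$)
$K{\left(I \right)} = 8 - 4 I$ ($K{\left(I \right)} = - 4 \left(-2 + I\right) = 8 - 4 I$)
$r{\left(R,v \right)} = 8 - 3 v$ ($r{\left(R,v \right)} = v - \left(-8 + 4 v\right) = 8 - 3 v$)
$-18091 - 34 m 2 r{\left(1,5 \right)} = -18091 - 34 \cdot 8 \cdot 2 \left(8 - 15\right) = -18091 - 272 \cdot 2 \left(8 - 15\right) = -18091 - 272 \cdot 2 \left(-7\right) = -18091 - 272 \left(-14\right) = -18091 - -3808 = -18091 + 3808 = -14283$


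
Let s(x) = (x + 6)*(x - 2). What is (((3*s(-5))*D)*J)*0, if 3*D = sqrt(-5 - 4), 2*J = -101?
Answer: 0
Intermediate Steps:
J = -101/2 (J = (1/2)*(-101) = -101/2 ≈ -50.500)
D = I (D = sqrt(-5 - 4)/3 = sqrt(-9)/3 = (3*I)/3 = I ≈ 1.0*I)
s(x) = (-2 + x)*(6 + x) (s(x) = (6 + x)*(-2 + x) = (-2 + x)*(6 + x))
(((3*s(-5))*D)*J)*0 = (((3*(-12 + (-5)**2 + 4*(-5)))*I)*(-101/2))*0 = (((3*(-12 + 25 - 20))*I)*(-101/2))*0 = (((3*(-7))*I)*(-101/2))*0 = (-21*I*(-101/2))*0 = (2121*I/2)*0 = 0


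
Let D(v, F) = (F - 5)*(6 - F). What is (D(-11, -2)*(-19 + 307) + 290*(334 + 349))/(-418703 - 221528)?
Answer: -181942/640231 ≈ -0.28418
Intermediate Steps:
D(v, F) = (-5 + F)*(6 - F)
(D(-11, -2)*(-19 + 307) + 290*(334 + 349))/(-418703 - 221528) = ((-30 - 1*(-2)² + 11*(-2))*(-19 + 307) + 290*(334 + 349))/(-418703 - 221528) = ((-30 - 1*4 - 22)*288 + 290*683)/(-640231) = ((-30 - 4 - 22)*288 + 198070)*(-1/640231) = (-56*288 + 198070)*(-1/640231) = (-16128 + 198070)*(-1/640231) = 181942*(-1/640231) = -181942/640231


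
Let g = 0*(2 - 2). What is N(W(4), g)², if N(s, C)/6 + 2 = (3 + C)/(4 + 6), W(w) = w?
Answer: 2601/25 ≈ 104.04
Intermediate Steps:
g = 0 (g = 0*0 = 0)
N(s, C) = -51/5 + 3*C/5 (N(s, C) = -12 + 6*((3 + C)/(4 + 6)) = -12 + 6*((3 + C)/10) = -12 + 6*((3 + C)*(⅒)) = -12 + 6*(3/10 + C/10) = -12 + (9/5 + 3*C/5) = -51/5 + 3*C/5)
N(W(4), g)² = (-51/5 + (⅗)*0)² = (-51/5 + 0)² = (-51/5)² = 2601/25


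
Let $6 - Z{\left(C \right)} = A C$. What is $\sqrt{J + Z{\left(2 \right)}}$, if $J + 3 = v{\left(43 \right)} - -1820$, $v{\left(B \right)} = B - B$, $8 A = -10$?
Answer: $\frac{\sqrt{7302}}{2} \approx 42.726$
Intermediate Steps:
$A = - \frac{5}{4}$ ($A = \frac{1}{8} \left(-10\right) = - \frac{5}{4} \approx -1.25$)
$v{\left(B \right)} = 0$
$Z{\left(C \right)} = 6 + \frac{5 C}{4}$ ($Z{\left(C \right)} = 6 - - \frac{5 C}{4} = 6 + \frac{5 C}{4}$)
$J = 1817$ ($J = -3 + \left(0 - -1820\right) = -3 + \left(0 + 1820\right) = -3 + 1820 = 1817$)
$\sqrt{J + Z{\left(2 \right)}} = \sqrt{1817 + \left(6 + \frac{5}{4} \cdot 2\right)} = \sqrt{1817 + \left(6 + \frac{5}{2}\right)} = \sqrt{1817 + \frac{17}{2}} = \sqrt{\frac{3651}{2}} = \frac{\sqrt{7302}}{2}$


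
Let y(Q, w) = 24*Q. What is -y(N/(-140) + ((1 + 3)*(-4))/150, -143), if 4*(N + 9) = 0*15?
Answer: 178/175 ≈ 1.0171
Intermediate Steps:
N = -9 (N = -9 + (0*15)/4 = -9 + (1/4)*0 = -9 + 0 = -9)
-y(N/(-140) + ((1 + 3)*(-4))/150, -143) = -24*(-9/(-140) + ((1 + 3)*(-4))/150) = -24*(-9*(-1/140) + (4*(-4))*(1/150)) = -24*(9/140 - 16*1/150) = -24*(9/140 - 8/75) = -24*(-89)/2100 = -1*(-178/175) = 178/175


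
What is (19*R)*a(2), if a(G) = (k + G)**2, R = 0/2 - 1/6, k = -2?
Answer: 0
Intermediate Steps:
R = -1/6 (R = 0*(1/2) - 1*1/6 = 0 - 1/6 = -1/6 ≈ -0.16667)
a(G) = (-2 + G)**2
(19*R)*a(2) = (19*(-1/6))*(-2 + 2)**2 = -19/6*0**2 = -19/6*0 = 0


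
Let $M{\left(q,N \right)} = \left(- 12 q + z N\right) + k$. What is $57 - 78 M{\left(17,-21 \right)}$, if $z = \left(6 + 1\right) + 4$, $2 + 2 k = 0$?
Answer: $34065$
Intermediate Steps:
$k = -1$ ($k = -1 + \frac{1}{2} \cdot 0 = -1 + 0 = -1$)
$z = 11$ ($z = 7 + 4 = 11$)
$M{\left(q,N \right)} = -1 - 12 q + 11 N$ ($M{\left(q,N \right)} = \left(- 12 q + 11 N\right) - 1 = -1 - 12 q + 11 N$)
$57 - 78 M{\left(17,-21 \right)} = 57 - 78 \left(-1 - 204 + 11 \left(-21\right)\right) = 57 - 78 \left(-1 - 204 - 231\right) = 57 - -34008 = 57 + 34008 = 34065$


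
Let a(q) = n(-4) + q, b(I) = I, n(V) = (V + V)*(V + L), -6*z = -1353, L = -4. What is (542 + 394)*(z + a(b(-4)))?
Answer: 267228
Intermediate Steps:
z = 451/2 (z = -1/6*(-1353) = 451/2 ≈ 225.50)
n(V) = 2*V*(-4 + V) (n(V) = (V + V)*(V - 4) = (2*V)*(-4 + V) = 2*V*(-4 + V))
a(q) = 64 + q (a(q) = 2*(-4)*(-4 - 4) + q = 2*(-4)*(-8) + q = 64 + q)
(542 + 394)*(z + a(b(-4))) = (542 + 394)*(451/2 + (64 - 4)) = 936*(451/2 + 60) = 936*(571/2) = 267228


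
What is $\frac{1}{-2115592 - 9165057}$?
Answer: $- \frac{1}{11280649} \approx -8.8647 \cdot 10^{-8}$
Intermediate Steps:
$\frac{1}{-2115592 - 9165057} = \frac{1}{-11280649} = - \frac{1}{11280649}$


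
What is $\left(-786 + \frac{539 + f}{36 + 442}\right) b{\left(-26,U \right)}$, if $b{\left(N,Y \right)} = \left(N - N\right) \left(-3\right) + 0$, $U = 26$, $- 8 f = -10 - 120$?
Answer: $0$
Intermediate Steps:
$f = \frac{65}{4}$ ($f = - \frac{-10 - 120}{8} = \left(- \frac{1}{8}\right) \left(-130\right) = \frac{65}{4} \approx 16.25$)
$b{\left(N,Y \right)} = 0$ ($b{\left(N,Y \right)} = 0 \left(-3\right) + 0 = 0 + 0 = 0$)
$\left(-786 + \frac{539 + f}{36 + 442}\right) b{\left(-26,U \right)} = \left(-786 + \frac{539 + \frac{65}{4}}{36 + 442}\right) 0 = \left(-786 + \frac{2221}{4 \cdot 478}\right) 0 = \left(-786 + \frac{2221}{4} \cdot \frac{1}{478}\right) 0 = \left(-786 + \frac{2221}{1912}\right) 0 = \left(- \frac{1500611}{1912}\right) 0 = 0$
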